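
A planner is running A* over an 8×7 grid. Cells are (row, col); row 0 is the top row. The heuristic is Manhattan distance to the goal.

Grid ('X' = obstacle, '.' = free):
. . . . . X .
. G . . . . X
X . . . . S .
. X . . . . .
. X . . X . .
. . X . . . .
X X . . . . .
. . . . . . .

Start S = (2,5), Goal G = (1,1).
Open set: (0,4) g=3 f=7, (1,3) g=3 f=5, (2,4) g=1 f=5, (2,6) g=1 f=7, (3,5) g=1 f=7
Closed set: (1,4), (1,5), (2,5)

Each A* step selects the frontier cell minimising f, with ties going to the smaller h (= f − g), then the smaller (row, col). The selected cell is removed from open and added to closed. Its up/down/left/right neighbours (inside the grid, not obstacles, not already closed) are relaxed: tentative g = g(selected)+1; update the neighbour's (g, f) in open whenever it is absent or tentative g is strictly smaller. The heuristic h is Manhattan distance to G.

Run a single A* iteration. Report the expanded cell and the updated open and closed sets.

step 1: expand (1,3) (f=5, h=2) → closed; open now [(0,3) g=4 f=7, (0,4) g=3 f=7, (1,2) g=4 f=5, (2,3) g=4 f=7, (2,4) g=1 f=5, (2,6) g=1 f=7, (3,5) g=1 f=7]

expanded=(1,3); open=[(0,3) g=4 f=7, (0,4) g=3 f=7, (1,2) g=4 f=5, (2,3) g=4 f=7, (2,4) g=1 f=5, (2,6) g=1 f=7, (3,5) g=1 f=7]; closed=[(1,3), (1,4), (1,5), (2,5)]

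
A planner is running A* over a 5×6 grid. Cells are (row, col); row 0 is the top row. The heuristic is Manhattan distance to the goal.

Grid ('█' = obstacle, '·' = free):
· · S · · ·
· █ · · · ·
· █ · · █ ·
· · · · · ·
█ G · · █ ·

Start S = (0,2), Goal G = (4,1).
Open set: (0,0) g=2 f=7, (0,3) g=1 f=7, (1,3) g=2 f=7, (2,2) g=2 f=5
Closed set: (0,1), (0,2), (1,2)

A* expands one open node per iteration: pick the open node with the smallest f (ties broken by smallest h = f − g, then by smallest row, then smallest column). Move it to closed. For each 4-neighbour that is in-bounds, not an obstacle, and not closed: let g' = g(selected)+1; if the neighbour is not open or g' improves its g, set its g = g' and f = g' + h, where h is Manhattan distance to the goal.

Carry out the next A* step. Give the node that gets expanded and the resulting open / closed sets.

step 1: expand (2,2) (f=5, h=3) → closed; open now [(0,0) g=2 f=7, (0,3) g=1 f=7, (1,3) g=2 f=7, (2,3) g=3 f=7, (3,2) g=3 f=5]

expanded=(2,2); open=[(0,0) g=2 f=7, (0,3) g=1 f=7, (1,3) g=2 f=7, (2,3) g=3 f=7, (3,2) g=3 f=5]; closed=[(0,1), (0,2), (1,2), (2,2)]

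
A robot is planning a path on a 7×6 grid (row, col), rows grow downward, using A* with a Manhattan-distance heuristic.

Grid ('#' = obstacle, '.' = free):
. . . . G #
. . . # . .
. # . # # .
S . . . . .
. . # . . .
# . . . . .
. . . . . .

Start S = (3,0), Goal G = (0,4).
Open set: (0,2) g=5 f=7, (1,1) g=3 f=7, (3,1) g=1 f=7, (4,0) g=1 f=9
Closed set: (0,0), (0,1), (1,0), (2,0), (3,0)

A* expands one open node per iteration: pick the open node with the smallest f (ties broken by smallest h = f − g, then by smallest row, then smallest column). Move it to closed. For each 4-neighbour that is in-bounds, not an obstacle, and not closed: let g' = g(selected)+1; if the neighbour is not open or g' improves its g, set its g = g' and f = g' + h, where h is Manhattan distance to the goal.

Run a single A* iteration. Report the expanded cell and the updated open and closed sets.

step 1: expand (0,2) (f=7, h=2) → closed; open now [(0,3) g=6 f=7, (1,1) g=3 f=7, (1,2) g=6 f=9, (3,1) g=1 f=7, (4,0) g=1 f=9]

expanded=(0,2); open=[(0,3) g=6 f=7, (1,1) g=3 f=7, (1,2) g=6 f=9, (3,1) g=1 f=7, (4,0) g=1 f=9]; closed=[(0,0), (0,1), (0,2), (1,0), (2,0), (3,0)]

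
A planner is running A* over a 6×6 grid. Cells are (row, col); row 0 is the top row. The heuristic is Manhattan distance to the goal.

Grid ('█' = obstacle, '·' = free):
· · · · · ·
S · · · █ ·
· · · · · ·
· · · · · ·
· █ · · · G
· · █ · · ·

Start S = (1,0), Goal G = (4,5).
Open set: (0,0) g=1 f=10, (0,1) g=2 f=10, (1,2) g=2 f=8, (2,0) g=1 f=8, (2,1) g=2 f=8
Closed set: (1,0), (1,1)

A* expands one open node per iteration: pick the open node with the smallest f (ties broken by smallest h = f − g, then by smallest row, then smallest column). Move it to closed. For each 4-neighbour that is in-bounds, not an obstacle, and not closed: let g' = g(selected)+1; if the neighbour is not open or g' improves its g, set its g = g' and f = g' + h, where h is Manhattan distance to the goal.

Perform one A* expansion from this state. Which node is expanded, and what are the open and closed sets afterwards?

expanded=(1,2); open=[(0,0) g=1 f=10, (0,1) g=2 f=10, (0,2) g=3 f=10, (1,3) g=3 f=8, (2,0) g=1 f=8, (2,1) g=2 f=8, (2,2) g=3 f=8]; closed=[(1,0), (1,1), (1,2)]

step 1: expand (1,2) (f=8, h=6) → closed; open now [(0,0) g=1 f=10, (0,1) g=2 f=10, (0,2) g=3 f=10, (1,3) g=3 f=8, (2,0) g=1 f=8, (2,1) g=2 f=8, (2,2) g=3 f=8]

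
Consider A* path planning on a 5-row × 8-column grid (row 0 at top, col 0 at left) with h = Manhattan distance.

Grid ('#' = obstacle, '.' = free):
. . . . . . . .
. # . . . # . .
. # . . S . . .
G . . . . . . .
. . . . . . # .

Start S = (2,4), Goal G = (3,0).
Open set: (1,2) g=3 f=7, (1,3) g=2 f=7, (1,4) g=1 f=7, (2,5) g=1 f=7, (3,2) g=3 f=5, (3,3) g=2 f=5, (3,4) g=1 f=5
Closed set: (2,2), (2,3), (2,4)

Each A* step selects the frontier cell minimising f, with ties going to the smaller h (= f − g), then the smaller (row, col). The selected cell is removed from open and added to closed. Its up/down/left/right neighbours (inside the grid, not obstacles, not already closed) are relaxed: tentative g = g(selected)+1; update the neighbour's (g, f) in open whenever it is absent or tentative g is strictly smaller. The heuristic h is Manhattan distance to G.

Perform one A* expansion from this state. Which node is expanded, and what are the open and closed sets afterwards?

step 1: expand (3,2) (f=5, h=2) → closed; open now [(1,2) g=3 f=7, (1,3) g=2 f=7, (1,4) g=1 f=7, (2,5) g=1 f=7, (3,1) g=4 f=5, (3,3) g=2 f=5, (3,4) g=1 f=5, (4,2) g=4 f=7]

expanded=(3,2); open=[(1,2) g=3 f=7, (1,3) g=2 f=7, (1,4) g=1 f=7, (2,5) g=1 f=7, (3,1) g=4 f=5, (3,3) g=2 f=5, (3,4) g=1 f=5, (4,2) g=4 f=7]; closed=[(2,2), (2,3), (2,4), (3,2)]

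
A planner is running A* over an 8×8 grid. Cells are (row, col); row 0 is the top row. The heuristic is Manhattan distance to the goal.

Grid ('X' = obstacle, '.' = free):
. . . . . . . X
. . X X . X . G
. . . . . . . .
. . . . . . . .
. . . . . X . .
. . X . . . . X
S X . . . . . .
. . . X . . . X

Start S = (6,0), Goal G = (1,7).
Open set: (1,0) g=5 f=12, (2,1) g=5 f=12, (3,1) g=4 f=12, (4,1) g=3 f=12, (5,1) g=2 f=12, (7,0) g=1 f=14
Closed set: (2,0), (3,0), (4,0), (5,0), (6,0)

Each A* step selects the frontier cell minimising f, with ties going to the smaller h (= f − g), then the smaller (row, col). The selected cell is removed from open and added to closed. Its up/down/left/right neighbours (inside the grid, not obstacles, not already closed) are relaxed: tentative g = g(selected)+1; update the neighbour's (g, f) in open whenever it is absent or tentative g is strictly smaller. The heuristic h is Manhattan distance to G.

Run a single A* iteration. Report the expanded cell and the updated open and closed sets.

expanded=(1,0); open=[(0,0) g=6 f=14, (1,1) g=6 f=12, (2,1) g=5 f=12, (3,1) g=4 f=12, (4,1) g=3 f=12, (5,1) g=2 f=12, (7,0) g=1 f=14]; closed=[(1,0), (2,0), (3,0), (4,0), (5,0), (6,0)]

step 1: expand (1,0) (f=12, h=7) → closed; open now [(0,0) g=6 f=14, (1,1) g=6 f=12, (2,1) g=5 f=12, (3,1) g=4 f=12, (4,1) g=3 f=12, (5,1) g=2 f=12, (7,0) g=1 f=14]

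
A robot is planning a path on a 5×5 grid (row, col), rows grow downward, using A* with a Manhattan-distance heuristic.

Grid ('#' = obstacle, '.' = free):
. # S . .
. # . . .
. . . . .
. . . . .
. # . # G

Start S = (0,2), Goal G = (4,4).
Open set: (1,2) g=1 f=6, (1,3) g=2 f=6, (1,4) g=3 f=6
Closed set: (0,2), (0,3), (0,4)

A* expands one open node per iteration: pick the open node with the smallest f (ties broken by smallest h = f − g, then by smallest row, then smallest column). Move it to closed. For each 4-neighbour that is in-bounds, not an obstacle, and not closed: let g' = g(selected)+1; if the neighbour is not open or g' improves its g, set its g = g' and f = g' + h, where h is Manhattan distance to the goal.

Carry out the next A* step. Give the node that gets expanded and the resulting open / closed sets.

expanded=(1,4); open=[(1,2) g=1 f=6, (1,3) g=2 f=6, (2,4) g=4 f=6]; closed=[(0,2), (0,3), (0,4), (1,4)]

step 1: expand (1,4) (f=6, h=3) → closed; open now [(1,2) g=1 f=6, (1,3) g=2 f=6, (2,4) g=4 f=6]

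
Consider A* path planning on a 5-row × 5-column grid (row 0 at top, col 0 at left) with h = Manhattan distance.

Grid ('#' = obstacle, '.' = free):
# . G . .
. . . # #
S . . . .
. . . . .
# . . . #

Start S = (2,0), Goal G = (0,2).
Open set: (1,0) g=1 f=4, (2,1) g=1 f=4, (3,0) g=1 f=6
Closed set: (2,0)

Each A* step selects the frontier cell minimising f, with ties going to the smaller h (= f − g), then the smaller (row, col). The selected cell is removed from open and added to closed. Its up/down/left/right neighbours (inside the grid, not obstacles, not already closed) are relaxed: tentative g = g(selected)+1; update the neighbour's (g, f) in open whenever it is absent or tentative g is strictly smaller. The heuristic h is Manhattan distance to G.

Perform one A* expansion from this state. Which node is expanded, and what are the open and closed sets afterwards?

step 1: expand (1,0) (f=4, h=3) → closed; open now [(1,1) g=2 f=4, (2,1) g=1 f=4, (3,0) g=1 f=6]

expanded=(1,0); open=[(1,1) g=2 f=4, (2,1) g=1 f=4, (3,0) g=1 f=6]; closed=[(1,0), (2,0)]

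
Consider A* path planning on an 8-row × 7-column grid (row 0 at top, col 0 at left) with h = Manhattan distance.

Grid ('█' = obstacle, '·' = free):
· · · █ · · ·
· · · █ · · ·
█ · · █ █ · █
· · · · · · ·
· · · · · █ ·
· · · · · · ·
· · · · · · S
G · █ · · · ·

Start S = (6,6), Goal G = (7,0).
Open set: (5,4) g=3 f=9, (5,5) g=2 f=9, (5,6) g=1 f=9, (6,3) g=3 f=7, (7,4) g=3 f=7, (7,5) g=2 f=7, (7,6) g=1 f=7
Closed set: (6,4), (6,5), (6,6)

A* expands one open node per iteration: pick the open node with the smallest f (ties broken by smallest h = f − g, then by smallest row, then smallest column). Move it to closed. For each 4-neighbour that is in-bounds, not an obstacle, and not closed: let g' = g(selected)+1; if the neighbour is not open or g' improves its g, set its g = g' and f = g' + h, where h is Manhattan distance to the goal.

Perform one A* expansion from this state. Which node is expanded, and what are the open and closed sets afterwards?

step 1: expand (6,3) (f=7, h=4) → closed; open now [(5,3) g=4 f=9, (5,4) g=3 f=9, (5,5) g=2 f=9, (5,6) g=1 f=9, (6,2) g=4 f=7, (7,3) g=4 f=7, (7,4) g=3 f=7, (7,5) g=2 f=7, (7,6) g=1 f=7]

expanded=(6,3); open=[(5,3) g=4 f=9, (5,4) g=3 f=9, (5,5) g=2 f=9, (5,6) g=1 f=9, (6,2) g=4 f=7, (7,3) g=4 f=7, (7,4) g=3 f=7, (7,5) g=2 f=7, (7,6) g=1 f=7]; closed=[(6,3), (6,4), (6,5), (6,6)]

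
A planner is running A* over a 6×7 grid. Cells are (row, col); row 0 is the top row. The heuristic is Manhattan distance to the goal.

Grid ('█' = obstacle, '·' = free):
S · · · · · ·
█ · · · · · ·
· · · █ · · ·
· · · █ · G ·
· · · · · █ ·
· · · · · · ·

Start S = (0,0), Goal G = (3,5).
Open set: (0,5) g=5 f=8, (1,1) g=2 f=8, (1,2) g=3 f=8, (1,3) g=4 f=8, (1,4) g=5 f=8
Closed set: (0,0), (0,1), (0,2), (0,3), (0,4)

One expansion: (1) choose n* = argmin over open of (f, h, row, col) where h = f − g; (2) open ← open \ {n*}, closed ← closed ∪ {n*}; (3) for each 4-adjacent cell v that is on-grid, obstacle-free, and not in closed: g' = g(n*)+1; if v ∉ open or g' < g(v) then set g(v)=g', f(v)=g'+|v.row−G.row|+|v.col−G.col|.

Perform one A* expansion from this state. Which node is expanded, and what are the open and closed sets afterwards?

expanded=(0,5); open=[(0,6) g=6 f=10, (1,1) g=2 f=8, (1,2) g=3 f=8, (1,3) g=4 f=8, (1,4) g=5 f=8, (1,5) g=6 f=8]; closed=[(0,0), (0,1), (0,2), (0,3), (0,4), (0,5)]

step 1: expand (0,5) (f=8, h=3) → closed; open now [(0,6) g=6 f=10, (1,1) g=2 f=8, (1,2) g=3 f=8, (1,3) g=4 f=8, (1,4) g=5 f=8, (1,5) g=6 f=8]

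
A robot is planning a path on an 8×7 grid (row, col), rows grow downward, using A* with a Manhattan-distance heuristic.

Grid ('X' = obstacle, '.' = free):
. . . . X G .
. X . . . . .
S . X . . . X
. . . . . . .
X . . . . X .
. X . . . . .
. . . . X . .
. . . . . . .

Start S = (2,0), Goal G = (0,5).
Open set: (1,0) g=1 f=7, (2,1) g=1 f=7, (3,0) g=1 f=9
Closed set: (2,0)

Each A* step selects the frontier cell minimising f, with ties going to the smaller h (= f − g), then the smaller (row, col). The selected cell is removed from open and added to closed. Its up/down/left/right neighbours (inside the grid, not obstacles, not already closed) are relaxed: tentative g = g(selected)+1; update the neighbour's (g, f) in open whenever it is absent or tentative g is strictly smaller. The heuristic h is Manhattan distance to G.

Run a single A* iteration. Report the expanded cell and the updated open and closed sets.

expanded=(1,0); open=[(0,0) g=2 f=7, (2,1) g=1 f=7, (3,0) g=1 f=9]; closed=[(1,0), (2,0)]

step 1: expand (1,0) (f=7, h=6) → closed; open now [(0,0) g=2 f=7, (2,1) g=1 f=7, (3,0) g=1 f=9]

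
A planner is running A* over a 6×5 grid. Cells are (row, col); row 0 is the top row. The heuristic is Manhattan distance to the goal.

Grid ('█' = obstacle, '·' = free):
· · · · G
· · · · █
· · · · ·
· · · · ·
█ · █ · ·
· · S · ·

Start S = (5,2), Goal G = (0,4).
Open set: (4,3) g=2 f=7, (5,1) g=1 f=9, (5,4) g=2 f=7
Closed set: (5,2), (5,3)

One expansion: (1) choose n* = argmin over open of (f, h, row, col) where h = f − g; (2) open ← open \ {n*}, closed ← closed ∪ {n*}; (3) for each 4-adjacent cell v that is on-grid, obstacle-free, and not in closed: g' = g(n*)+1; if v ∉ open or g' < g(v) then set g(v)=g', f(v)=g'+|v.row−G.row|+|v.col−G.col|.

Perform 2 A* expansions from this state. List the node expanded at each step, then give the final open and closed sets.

order=[(4,3) → (3,3)]; open=[(2,3) g=4 f=7, (3,2) g=4 f=9, (3,4) g=4 f=7, (4,4) g=3 f=7, (5,1) g=1 f=9, (5,4) g=2 f=7]; closed=[(3,3), (4,3), (5,2), (5,3)]

step 1: expand (4,3) (f=7, h=5) → closed; open now [(3,3) g=3 f=7, (4,4) g=3 f=7, (5,1) g=1 f=9, (5,4) g=2 f=7]
step 2: expand (3,3) (f=7, h=4) → closed; open now [(2,3) g=4 f=7, (3,2) g=4 f=9, (3,4) g=4 f=7, (4,4) g=3 f=7, (5,1) g=1 f=9, (5,4) g=2 f=7]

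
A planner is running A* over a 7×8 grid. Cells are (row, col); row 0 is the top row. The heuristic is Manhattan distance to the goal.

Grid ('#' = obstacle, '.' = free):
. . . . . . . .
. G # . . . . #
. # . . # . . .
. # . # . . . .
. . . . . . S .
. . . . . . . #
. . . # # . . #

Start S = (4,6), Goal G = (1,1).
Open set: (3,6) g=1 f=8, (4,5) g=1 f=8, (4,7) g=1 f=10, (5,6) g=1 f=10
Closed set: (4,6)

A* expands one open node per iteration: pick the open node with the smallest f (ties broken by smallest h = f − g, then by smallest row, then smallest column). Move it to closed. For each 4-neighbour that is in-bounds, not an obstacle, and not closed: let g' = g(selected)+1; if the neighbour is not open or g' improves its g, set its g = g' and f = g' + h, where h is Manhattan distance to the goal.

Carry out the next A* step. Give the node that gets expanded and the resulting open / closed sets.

expanded=(3,6); open=[(2,6) g=2 f=8, (3,5) g=2 f=8, (3,7) g=2 f=10, (4,5) g=1 f=8, (4,7) g=1 f=10, (5,6) g=1 f=10]; closed=[(3,6), (4,6)]

step 1: expand (3,6) (f=8, h=7) → closed; open now [(2,6) g=2 f=8, (3,5) g=2 f=8, (3,7) g=2 f=10, (4,5) g=1 f=8, (4,7) g=1 f=10, (5,6) g=1 f=10]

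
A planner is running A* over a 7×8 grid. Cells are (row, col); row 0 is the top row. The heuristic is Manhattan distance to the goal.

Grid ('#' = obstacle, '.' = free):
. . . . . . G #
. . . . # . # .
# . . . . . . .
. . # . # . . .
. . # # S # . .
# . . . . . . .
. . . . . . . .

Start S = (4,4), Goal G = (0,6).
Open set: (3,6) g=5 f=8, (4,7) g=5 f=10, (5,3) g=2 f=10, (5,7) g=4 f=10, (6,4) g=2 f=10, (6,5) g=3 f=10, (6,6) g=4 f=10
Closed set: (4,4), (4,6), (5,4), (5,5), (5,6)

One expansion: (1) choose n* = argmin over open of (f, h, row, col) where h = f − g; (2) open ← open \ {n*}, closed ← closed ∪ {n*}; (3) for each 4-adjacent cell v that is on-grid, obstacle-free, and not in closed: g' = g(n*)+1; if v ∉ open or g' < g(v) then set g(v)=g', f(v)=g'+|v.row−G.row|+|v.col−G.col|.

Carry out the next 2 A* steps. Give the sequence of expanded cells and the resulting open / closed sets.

step 1: expand (3,6) (f=8, h=3) → closed; open now [(2,6) g=6 f=8, (3,5) g=6 f=10, (3,7) g=6 f=10, (4,7) g=5 f=10, (5,3) g=2 f=10, (5,7) g=4 f=10, (6,4) g=2 f=10, (6,5) g=3 f=10, (6,6) g=4 f=10]
step 2: expand (2,6) (f=8, h=2) → closed; open now [(2,5) g=7 f=10, (2,7) g=7 f=10, (3,5) g=6 f=10, (3,7) g=6 f=10, (4,7) g=5 f=10, (5,3) g=2 f=10, (5,7) g=4 f=10, (6,4) g=2 f=10, (6,5) g=3 f=10, (6,6) g=4 f=10]

order=[(3,6) → (2,6)]; open=[(2,5) g=7 f=10, (2,7) g=7 f=10, (3,5) g=6 f=10, (3,7) g=6 f=10, (4,7) g=5 f=10, (5,3) g=2 f=10, (5,7) g=4 f=10, (6,4) g=2 f=10, (6,5) g=3 f=10, (6,6) g=4 f=10]; closed=[(2,6), (3,6), (4,4), (4,6), (5,4), (5,5), (5,6)]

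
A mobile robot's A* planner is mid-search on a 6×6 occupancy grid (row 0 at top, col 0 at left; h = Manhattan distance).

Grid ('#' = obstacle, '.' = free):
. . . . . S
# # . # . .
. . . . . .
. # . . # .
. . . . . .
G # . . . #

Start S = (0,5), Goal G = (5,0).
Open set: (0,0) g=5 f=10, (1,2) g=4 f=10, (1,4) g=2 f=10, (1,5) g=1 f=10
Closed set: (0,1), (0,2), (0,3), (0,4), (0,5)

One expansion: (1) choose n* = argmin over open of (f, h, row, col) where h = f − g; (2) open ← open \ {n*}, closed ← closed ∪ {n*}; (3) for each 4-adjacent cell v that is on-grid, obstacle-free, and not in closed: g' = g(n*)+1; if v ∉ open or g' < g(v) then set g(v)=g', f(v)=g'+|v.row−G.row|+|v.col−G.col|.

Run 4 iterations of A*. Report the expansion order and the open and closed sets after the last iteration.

order=[(0,0) → (1,2) → (2,2) → (2,1)]; open=[(1,4) g=2 f=10, (1,5) g=1 f=10, (2,0) g=7 f=10, (2,3) g=6 f=12, (3,2) g=6 f=10]; closed=[(0,0), (0,1), (0,2), (0,3), (0,4), (0,5), (1,2), (2,1), (2,2)]

step 1: expand (0,0) (f=10, h=5) → closed; open now [(1,2) g=4 f=10, (1,4) g=2 f=10, (1,5) g=1 f=10]
step 2: expand (1,2) (f=10, h=6) → closed; open now [(1,4) g=2 f=10, (1,5) g=1 f=10, (2,2) g=5 f=10]
step 3: expand (2,2) (f=10, h=5) → closed; open now [(1,4) g=2 f=10, (1,5) g=1 f=10, (2,1) g=6 f=10, (2,3) g=6 f=12, (3,2) g=6 f=10]
step 4: expand (2,1) (f=10, h=4) → closed; open now [(1,4) g=2 f=10, (1,5) g=1 f=10, (2,0) g=7 f=10, (2,3) g=6 f=12, (3,2) g=6 f=10]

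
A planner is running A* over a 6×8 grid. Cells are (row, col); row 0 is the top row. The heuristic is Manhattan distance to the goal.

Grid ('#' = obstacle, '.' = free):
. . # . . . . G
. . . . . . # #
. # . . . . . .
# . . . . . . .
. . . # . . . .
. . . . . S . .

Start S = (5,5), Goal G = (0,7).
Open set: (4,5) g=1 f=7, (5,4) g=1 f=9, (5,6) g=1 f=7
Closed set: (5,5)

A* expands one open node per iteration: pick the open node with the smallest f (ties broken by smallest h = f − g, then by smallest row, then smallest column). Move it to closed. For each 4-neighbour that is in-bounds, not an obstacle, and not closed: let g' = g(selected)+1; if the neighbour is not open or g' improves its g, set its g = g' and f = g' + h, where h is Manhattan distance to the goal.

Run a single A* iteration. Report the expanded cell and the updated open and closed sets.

step 1: expand (4,5) (f=7, h=6) → closed; open now [(3,5) g=2 f=7, (4,4) g=2 f=9, (4,6) g=2 f=7, (5,4) g=1 f=9, (5,6) g=1 f=7]

expanded=(4,5); open=[(3,5) g=2 f=7, (4,4) g=2 f=9, (4,6) g=2 f=7, (5,4) g=1 f=9, (5,6) g=1 f=7]; closed=[(4,5), (5,5)]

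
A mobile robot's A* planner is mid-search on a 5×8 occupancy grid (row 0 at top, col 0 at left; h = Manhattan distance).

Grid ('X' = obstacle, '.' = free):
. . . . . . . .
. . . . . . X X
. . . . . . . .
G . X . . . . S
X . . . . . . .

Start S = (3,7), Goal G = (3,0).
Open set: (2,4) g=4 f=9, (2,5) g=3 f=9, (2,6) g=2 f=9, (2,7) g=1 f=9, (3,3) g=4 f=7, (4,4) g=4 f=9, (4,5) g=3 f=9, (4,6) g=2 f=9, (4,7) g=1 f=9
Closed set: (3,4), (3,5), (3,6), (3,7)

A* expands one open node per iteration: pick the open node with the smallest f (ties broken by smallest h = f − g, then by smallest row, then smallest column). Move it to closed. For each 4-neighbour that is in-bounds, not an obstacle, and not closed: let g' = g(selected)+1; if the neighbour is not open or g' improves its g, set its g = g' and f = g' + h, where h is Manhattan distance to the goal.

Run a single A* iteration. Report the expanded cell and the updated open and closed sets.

step 1: expand (3,3) (f=7, h=3) → closed; open now [(2,3) g=5 f=9, (2,4) g=4 f=9, (2,5) g=3 f=9, (2,6) g=2 f=9, (2,7) g=1 f=9, (4,3) g=5 f=9, (4,4) g=4 f=9, (4,5) g=3 f=9, (4,6) g=2 f=9, (4,7) g=1 f=9]

expanded=(3,3); open=[(2,3) g=5 f=9, (2,4) g=4 f=9, (2,5) g=3 f=9, (2,6) g=2 f=9, (2,7) g=1 f=9, (4,3) g=5 f=9, (4,4) g=4 f=9, (4,5) g=3 f=9, (4,6) g=2 f=9, (4,7) g=1 f=9]; closed=[(3,3), (3,4), (3,5), (3,6), (3,7)]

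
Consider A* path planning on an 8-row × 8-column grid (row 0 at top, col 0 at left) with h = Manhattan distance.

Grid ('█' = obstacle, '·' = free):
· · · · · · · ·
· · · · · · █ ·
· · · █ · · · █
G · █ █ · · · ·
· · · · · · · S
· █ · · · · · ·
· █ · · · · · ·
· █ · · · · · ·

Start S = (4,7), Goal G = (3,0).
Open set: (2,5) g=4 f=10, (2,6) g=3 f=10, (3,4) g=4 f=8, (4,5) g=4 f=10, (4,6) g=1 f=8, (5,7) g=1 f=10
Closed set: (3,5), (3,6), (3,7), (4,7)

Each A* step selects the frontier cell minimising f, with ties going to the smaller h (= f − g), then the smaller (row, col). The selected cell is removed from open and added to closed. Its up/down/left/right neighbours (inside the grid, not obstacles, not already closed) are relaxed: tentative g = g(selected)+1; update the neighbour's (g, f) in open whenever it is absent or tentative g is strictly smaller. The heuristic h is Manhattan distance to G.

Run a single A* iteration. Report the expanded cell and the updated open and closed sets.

step 1: expand (3,4) (f=8, h=4) → closed; open now [(2,4) g=5 f=10, (2,5) g=4 f=10, (2,6) g=3 f=10, (4,4) g=5 f=10, (4,5) g=4 f=10, (4,6) g=1 f=8, (5,7) g=1 f=10]

expanded=(3,4); open=[(2,4) g=5 f=10, (2,5) g=4 f=10, (2,6) g=3 f=10, (4,4) g=5 f=10, (4,5) g=4 f=10, (4,6) g=1 f=8, (5,7) g=1 f=10]; closed=[(3,4), (3,5), (3,6), (3,7), (4,7)]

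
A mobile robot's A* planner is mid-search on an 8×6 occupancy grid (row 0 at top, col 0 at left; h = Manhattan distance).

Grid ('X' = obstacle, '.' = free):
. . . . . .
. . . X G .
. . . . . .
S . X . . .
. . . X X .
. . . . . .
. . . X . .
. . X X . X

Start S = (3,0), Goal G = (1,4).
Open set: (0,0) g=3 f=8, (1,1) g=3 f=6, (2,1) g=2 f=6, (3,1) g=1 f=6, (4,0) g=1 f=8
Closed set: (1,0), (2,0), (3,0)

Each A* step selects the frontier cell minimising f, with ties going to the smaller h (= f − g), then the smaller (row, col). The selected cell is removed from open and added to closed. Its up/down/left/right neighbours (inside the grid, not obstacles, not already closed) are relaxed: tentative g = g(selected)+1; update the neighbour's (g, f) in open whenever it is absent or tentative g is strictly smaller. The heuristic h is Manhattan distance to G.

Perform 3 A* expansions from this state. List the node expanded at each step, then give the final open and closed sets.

step 1: expand (1,1) (f=6, h=3) → closed; open now [(0,0) g=3 f=8, (0,1) g=4 f=8, (1,2) g=4 f=6, (2,1) g=2 f=6, (3,1) g=1 f=6, (4,0) g=1 f=8]
step 2: expand (1,2) (f=6, h=2) → closed; open now [(0,0) g=3 f=8, (0,1) g=4 f=8, (0,2) g=5 f=8, (2,1) g=2 f=6, (2,2) g=5 f=8, (3,1) g=1 f=6, (4,0) g=1 f=8]
step 3: expand (2,1) (f=6, h=4) → closed; open now [(0,0) g=3 f=8, (0,1) g=4 f=8, (0,2) g=5 f=8, (2,2) g=3 f=6, (3,1) g=1 f=6, (4,0) g=1 f=8]

order=[(1,1) → (1,2) → (2,1)]; open=[(0,0) g=3 f=8, (0,1) g=4 f=8, (0,2) g=5 f=8, (2,2) g=3 f=6, (3,1) g=1 f=6, (4,0) g=1 f=8]; closed=[(1,0), (1,1), (1,2), (2,0), (2,1), (3,0)]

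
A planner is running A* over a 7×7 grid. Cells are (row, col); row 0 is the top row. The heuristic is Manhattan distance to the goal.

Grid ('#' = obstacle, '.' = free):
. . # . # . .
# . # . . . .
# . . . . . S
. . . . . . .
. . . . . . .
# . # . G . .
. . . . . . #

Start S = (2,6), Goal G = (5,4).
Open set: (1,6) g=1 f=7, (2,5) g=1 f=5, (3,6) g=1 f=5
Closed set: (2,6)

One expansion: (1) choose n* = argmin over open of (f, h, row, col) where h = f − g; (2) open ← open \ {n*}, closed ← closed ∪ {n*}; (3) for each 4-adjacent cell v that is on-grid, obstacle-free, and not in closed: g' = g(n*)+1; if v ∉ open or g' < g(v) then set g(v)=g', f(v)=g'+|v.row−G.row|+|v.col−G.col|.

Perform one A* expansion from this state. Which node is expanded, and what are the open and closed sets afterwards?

step 1: expand (2,5) (f=5, h=4) → closed; open now [(1,5) g=2 f=7, (1,6) g=1 f=7, (2,4) g=2 f=5, (3,5) g=2 f=5, (3,6) g=1 f=5]

expanded=(2,5); open=[(1,5) g=2 f=7, (1,6) g=1 f=7, (2,4) g=2 f=5, (3,5) g=2 f=5, (3,6) g=1 f=5]; closed=[(2,5), (2,6)]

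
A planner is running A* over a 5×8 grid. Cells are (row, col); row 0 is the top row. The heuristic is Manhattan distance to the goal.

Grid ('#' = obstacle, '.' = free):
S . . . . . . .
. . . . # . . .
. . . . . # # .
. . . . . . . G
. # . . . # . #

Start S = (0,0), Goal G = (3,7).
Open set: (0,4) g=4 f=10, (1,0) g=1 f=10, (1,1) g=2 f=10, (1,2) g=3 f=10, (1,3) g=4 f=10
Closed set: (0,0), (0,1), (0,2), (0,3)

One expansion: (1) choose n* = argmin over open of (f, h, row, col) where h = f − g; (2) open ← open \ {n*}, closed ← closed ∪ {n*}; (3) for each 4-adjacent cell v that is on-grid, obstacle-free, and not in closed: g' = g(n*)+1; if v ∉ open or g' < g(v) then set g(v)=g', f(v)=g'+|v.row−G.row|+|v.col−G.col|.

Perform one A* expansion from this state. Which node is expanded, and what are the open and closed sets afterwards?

expanded=(0,4); open=[(0,5) g=5 f=10, (1,0) g=1 f=10, (1,1) g=2 f=10, (1,2) g=3 f=10, (1,3) g=4 f=10]; closed=[(0,0), (0,1), (0,2), (0,3), (0,4)]

step 1: expand (0,4) (f=10, h=6) → closed; open now [(0,5) g=5 f=10, (1,0) g=1 f=10, (1,1) g=2 f=10, (1,2) g=3 f=10, (1,3) g=4 f=10]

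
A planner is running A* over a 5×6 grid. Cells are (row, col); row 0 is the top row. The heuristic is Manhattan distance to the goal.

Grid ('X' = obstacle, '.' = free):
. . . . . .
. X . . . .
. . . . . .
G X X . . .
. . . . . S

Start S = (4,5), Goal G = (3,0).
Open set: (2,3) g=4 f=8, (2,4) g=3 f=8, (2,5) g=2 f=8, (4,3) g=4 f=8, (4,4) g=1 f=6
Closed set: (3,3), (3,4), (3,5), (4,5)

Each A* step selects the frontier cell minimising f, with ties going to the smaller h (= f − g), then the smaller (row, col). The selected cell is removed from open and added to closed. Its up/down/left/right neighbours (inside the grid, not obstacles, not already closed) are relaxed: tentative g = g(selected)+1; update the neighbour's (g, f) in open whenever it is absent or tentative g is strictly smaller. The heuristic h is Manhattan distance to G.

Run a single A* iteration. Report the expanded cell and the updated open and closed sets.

expanded=(4,4); open=[(2,3) g=4 f=8, (2,4) g=3 f=8, (2,5) g=2 f=8, (4,3) g=2 f=6]; closed=[(3,3), (3,4), (3,5), (4,4), (4,5)]

step 1: expand (4,4) (f=6, h=5) → closed; open now [(2,3) g=4 f=8, (2,4) g=3 f=8, (2,5) g=2 f=8, (4,3) g=2 f=6]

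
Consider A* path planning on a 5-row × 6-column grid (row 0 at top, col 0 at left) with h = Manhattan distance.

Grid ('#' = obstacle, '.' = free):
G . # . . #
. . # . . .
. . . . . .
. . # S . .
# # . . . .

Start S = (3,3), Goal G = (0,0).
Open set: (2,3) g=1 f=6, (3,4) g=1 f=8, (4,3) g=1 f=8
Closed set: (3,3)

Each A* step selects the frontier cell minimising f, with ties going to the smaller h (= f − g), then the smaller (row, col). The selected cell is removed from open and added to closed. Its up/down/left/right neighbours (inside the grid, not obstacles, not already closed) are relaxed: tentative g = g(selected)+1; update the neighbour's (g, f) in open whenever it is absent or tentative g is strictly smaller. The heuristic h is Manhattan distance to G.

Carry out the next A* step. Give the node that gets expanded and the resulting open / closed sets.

step 1: expand (2,3) (f=6, h=5) → closed; open now [(1,3) g=2 f=6, (2,2) g=2 f=6, (2,4) g=2 f=8, (3,4) g=1 f=8, (4,3) g=1 f=8]

expanded=(2,3); open=[(1,3) g=2 f=6, (2,2) g=2 f=6, (2,4) g=2 f=8, (3,4) g=1 f=8, (4,3) g=1 f=8]; closed=[(2,3), (3,3)]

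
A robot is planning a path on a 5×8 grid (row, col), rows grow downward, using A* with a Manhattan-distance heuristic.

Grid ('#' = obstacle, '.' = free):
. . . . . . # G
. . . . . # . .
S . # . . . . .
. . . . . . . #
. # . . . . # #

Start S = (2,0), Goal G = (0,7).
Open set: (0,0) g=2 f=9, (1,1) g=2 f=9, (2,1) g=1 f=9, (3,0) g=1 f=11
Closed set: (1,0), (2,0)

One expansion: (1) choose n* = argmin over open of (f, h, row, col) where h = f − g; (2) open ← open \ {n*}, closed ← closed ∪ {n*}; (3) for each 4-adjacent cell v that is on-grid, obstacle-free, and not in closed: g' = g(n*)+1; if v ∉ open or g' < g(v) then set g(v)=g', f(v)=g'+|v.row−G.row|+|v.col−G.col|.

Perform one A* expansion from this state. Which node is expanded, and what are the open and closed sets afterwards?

expanded=(0,0); open=[(0,1) g=3 f=9, (1,1) g=2 f=9, (2,1) g=1 f=9, (3,0) g=1 f=11]; closed=[(0,0), (1,0), (2,0)]

step 1: expand (0,0) (f=9, h=7) → closed; open now [(0,1) g=3 f=9, (1,1) g=2 f=9, (2,1) g=1 f=9, (3,0) g=1 f=11]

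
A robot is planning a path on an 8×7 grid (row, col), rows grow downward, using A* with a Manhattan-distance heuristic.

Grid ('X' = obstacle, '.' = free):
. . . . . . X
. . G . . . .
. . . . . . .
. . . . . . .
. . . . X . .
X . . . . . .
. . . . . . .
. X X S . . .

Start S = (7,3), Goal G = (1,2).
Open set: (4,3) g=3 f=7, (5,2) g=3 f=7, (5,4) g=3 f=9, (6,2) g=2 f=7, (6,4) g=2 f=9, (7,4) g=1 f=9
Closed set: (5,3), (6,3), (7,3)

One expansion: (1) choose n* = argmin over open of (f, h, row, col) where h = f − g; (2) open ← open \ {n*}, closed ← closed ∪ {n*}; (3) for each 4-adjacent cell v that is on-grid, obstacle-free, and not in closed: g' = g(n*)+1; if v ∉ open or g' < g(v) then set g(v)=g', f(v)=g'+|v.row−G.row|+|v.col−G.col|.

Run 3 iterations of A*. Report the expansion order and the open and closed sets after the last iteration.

order=[(4,3) → (3,3) → (2,3)]; open=[(1,3) g=6 f=7, (2,2) g=6 f=7, (2,4) g=6 f=9, (3,2) g=5 f=7, (3,4) g=5 f=9, (4,2) g=4 f=7, (5,2) g=3 f=7, (5,4) g=3 f=9, (6,2) g=2 f=7, (6,4) g=2 f=9, (7,4) g=1 f=9]; closed=[(2,3), (3,3), (4,3), (5,3), (6,3), (7,3)]

step 1: expand (4,3) (f=7, h=4) → closed; open now [(3,3) g=4 f=7, (4,2) g=4 f=7, (5,2) g=3 f=7, (5,4) g=3 f=9, (6,2) g=2 f=7, (6,4) g=2 f=9, (7,4) g=1 f=9]
step 2: expand (3,3) (f=7, h=3) → closed; open now [(2,3) g=5 f=7, (3,2) g=5 f=7, (3,4) g=5 f=9, (4,2) g=4 f=7, (5,2) g=3 f=7, (5,4) g=3 f=9, (6,2) g=2 f=7, (6,4) g=2 f=9, (7,4) g=1 f=9]
step 3: expand (2,3) (f=7, h=2) → closed; open now [(1,3) g=6 f=7, (2,2) g=6 f=7, (2,4) g=6 f=9, (3,2) g=5 f=7, (3,4) g=5 f=9, (4,2) g=4 f=7, (5,2) g=3 f=7, (5,4) g=3 f=9, (6,2) g=2 f=7, (6,4) g=2 f=9, (7,4) g=1 f=9]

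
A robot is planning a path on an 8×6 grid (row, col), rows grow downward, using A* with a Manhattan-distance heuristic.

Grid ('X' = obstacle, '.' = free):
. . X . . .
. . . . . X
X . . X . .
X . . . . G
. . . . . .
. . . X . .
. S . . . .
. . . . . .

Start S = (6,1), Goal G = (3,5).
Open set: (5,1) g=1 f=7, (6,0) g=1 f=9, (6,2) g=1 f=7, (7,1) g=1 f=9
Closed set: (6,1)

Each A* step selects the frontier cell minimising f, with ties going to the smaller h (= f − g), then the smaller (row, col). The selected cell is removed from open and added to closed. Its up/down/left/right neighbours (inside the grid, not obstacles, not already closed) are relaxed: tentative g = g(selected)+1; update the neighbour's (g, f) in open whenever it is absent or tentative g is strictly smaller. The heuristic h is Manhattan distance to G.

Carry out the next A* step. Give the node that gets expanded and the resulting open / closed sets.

expanded=(5,1); open=[(4,1) g=2 f=7, (5,0) g=2 f=9, (5,2) g=2 f=7, (6,0) g=1 f=9, (6,2) g=1 f=7, (7,1) g=1 f=9]; closed=[(5,1), (6,1)]

step 1: expand (5,1) (f=7, h=6) → closed; open now [(4,1) g=2 f=7, (5,0) g=2 f=9, (5,2) g=2 f=7, (6,0) g=1 f=9, (6,2) g=1 f=7, (7,1) g=1 f=9]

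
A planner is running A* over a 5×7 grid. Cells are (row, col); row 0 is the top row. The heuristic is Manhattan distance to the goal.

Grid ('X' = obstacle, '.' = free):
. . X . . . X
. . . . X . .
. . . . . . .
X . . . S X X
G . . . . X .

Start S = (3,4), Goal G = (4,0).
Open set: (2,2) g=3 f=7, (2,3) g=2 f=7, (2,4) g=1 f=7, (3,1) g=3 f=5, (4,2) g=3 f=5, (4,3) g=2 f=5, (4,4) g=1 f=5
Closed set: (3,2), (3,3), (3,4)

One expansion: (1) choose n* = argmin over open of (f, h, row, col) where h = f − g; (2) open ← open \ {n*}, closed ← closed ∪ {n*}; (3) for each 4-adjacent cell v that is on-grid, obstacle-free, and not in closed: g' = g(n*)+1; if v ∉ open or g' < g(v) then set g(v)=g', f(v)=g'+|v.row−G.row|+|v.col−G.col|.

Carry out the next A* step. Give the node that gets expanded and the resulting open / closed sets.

expanded=(3,1); open=[(2,1) g=4 f=7, (2,2) g=3 f=7, (2,3) g=2 f=7, (2,4) g=1 f=7, (4,1) g=4 f=5, (4,2) g=3 f=5, (4,3) g=2 f=5, (4,4) g=1 f=5]; closed=[(3,1), (3,2), (3,3), (3,4)]

step 1: expand (3,1) (f=5, h=2) → closed; open now [(2,1) g=4 f=7, (2,2) g=3 f=7, (2,3) g=2 f=7, (2,4) g=1 f=7, (4,1) g=4 f=5, (4,2) g=3 f=5, (4,3) g=2 f=5, (4,4) g=1 f=5]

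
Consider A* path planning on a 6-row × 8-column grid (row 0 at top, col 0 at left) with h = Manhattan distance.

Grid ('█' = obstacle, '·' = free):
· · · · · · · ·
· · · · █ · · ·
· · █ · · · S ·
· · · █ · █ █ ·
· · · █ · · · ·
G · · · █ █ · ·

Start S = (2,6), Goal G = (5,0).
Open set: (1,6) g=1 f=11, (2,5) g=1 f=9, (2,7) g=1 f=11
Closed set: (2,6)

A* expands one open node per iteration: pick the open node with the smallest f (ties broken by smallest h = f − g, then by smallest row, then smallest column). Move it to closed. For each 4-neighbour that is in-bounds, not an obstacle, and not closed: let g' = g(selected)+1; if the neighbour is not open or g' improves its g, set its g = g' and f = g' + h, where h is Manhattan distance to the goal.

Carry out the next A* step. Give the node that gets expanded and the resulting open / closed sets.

expanded=(2,5); open=[(1,5) g=2 f=11, (1,6) g=1 f=11, (2,4) g=2 f=9, (2,7) g=1 f=11]; closed=[(2,5), (2,6)]

step 1: expand (2,5) (f=9, h=8) → closed; open now [(1,5) g=2 f=11, (1,6) g=1 f=11, (2,4) g=2 f=9, (2,7) g=1 f=11]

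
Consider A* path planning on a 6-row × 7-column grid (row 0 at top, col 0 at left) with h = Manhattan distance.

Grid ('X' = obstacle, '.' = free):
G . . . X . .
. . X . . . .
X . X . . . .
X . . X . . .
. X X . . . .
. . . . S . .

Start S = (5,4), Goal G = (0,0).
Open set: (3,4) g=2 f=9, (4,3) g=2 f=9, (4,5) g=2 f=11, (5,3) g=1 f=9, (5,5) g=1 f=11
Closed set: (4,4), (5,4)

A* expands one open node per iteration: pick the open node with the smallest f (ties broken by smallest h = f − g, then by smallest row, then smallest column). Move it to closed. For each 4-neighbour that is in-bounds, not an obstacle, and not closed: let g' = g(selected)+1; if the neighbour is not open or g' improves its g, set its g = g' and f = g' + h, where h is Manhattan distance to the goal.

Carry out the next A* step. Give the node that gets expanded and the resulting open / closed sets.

step 1: expand (3,4) (f=9, h=7) → closed; open now [(2,4) g=3 f=9, (3,5) g=3 f=11, (4,3) g=2 f=9, (4,5) g=2 f=11, (5,3) g=1 f=9, (5,5) g=1 f=11]

expanded=(3,4); open=[(2,4) g=3 f=9, (3,5) g=3 f=11, (4,3) g=2 f=9, (4,5) g=2 f=11, (5,3) g=1 f=9, (5,5) g=1 f=11]; closed=[(3,4), (4,4), (5,4)]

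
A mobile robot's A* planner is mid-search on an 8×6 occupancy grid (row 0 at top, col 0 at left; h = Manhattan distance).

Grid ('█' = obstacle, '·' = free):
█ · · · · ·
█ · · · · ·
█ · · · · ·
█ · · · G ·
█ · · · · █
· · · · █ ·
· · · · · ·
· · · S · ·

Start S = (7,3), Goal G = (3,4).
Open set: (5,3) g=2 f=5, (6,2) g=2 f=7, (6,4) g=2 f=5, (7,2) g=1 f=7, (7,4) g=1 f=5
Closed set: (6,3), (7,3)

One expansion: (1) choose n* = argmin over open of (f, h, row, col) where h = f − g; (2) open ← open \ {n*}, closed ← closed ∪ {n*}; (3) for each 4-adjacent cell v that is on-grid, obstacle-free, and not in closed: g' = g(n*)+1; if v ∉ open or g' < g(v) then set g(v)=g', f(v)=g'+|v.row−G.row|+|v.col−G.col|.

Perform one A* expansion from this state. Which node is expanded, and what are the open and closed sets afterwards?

step 1: expand (5,3) (f=5, h=3) → closed; open now [(4,3) g=3 f=5, (5,2) g=3 f=7, (6,2) g=2 f=7, (6,4) g=2 f=5, (7,2) g=1 f=7, (7,4) g=1 f=5]

expanded=(5,3); open=[(4,3) g=3 f=5, (5,2) g=3 f=7, (6,2) g=2 f=7, (6,4) g=2 f=5, (7,2) g=1 f=7, (7,4) g=1 f=5]; closed=[(5,3), (6,3), (7,3)]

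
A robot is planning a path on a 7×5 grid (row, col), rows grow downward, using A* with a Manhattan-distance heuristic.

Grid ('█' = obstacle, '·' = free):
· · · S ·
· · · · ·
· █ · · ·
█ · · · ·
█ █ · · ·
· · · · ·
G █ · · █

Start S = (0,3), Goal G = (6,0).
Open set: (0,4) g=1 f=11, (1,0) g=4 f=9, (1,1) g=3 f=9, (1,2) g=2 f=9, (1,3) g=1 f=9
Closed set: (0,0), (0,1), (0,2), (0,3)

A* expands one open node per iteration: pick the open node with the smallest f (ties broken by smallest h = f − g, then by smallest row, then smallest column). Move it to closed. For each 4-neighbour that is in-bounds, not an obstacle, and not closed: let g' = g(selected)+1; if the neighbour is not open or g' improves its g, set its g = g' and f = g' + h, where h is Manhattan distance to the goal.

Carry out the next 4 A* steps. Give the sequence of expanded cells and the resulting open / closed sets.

step 1: expand (1,0) (f=9, h=5) → closed; open now [(0,4) g=1 f=11, (1,1) g=3 f=9, (1,2) g=2 f=9, (1,3) g=1 f=9, (2,0) g=5 f=9]
step 2: expand (2,0) (f=9, h=4) → closed; open now [(0,4) g=1 f=11, (1,1) g=3 f=9, (1,2) g=2 f=9, (1,3) g=1 f=9]
step 3: expand (1,1) (f=9, h=6) → closed; open now [(0,4) g=1 f=11, (1,2) g=2 f=9, (1,3) g=1 f=9]
step 4: expand (1,2) (f=9, h=7) → closed; open now [(0,4) g=1 f=11, (1,3) g=1 f=9, (2,2) g=3 f=9]

order=[(1,0) → (2,0) → (1,1) → (1,2)]; open=[(0,4) g=1 f=11, (1,3) g=1 f=9, (2,2) g=3 f=9]; closed=[(0,0), (0,1), (0,2), (0,3), (1,0), (1,1), (1,2), (2,0)]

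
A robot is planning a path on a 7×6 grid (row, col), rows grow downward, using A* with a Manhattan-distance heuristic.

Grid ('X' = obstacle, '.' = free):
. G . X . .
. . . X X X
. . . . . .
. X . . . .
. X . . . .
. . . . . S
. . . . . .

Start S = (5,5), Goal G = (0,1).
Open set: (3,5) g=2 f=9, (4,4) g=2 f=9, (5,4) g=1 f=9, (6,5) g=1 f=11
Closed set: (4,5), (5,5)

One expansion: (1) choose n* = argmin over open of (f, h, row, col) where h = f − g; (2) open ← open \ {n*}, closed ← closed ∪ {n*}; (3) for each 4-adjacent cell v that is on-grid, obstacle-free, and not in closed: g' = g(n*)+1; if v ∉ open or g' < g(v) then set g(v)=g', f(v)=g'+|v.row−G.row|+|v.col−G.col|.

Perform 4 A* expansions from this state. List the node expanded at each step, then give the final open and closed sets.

order=[(3,5) → (2,5) → (2,4) → (2,3)]; open=[(2,2) g=6 f=9, (3,3) g=6 f=11, (3,4) g=3 f=9, (4,4) g=2 f=9, (5,4) g=1 f=9, (6,5) g=1 f=11]; closed=[(2,3), (2,4), (2,5), (3,5), (4,5), (5,5)]

step 1: expand (3,5) (f=9, h=7) → closed; open now [(2,5) g=3 f=9, (3,4) g=3 f=9, (4,4) g=2 f=9, (5,4) g=1 f=9, (6,5) g=1 f=11]
step 2: expand (2,5) (f=9, h=6) → closed; open now [(2,4) g=4 f=9, (3,4) g=3 f=9, (4,4) g=2 f=9, (5,4) g=1 f=9, (6,5) g=1 f=11]
step 3: expand (2,4) (f=9, h=5) → closed; open now [(2,3) g=5 f=9, (3,4) g=3 f=9, (4,4) g=2 f=9, (5,4) g=1 f=9, (6,5) g=1 f=11]
step 4: expand (2,3) (f=9, h=4) → closed; open now [(2,2) g=6 f=9, (3,3) g=6 f=11, (3,4) g=3 f=9, (4,4) g=2 f=9, (5,4) g=1 f=9, (6,5) g=1 f=11]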